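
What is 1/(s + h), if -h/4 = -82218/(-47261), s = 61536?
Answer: 47261/2907924024 ≈ 1.6252e-5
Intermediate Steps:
h = -328872/47261 (h = -(-328872)/(-47261) = -(-328872)*(-1)/47261 = -4*82218/47261 = -328872/47261 ≈ -6.9586)
1/(s + h) = 1/(61536 - 328872/47261) = 1/(2907924024/47261) = 47261/2907924024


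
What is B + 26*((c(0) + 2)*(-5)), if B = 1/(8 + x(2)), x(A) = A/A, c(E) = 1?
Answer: -3509/9 ≈ -389.89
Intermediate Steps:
x(A) = 1
B = ⅑ (B = 1/(8 + 1) = 1/9 = ⅑ ≈ 0.11111)
B + 26*((c(0) + 2)*(-5)) = ⅑ + 26*((1 + 2)*(-5)) = ⅑ + 26*(3*(-5)) = ⅑ + 26*(-15) = ⅑ - 390 = -3509/9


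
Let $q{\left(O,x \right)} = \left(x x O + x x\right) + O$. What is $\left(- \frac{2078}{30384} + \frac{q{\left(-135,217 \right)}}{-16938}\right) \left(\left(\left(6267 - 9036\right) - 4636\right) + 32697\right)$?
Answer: $\frac{3740907251395}{397102} \approx 9.4205 \cdot 10^{6}$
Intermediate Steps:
$q{\left(O,x \right)} = O + x^{2} + O x^{2}$ ($q{\left(O,x \right)} = \left(x^{2} O + x^{2}\right) + O = \left(O x^{2} + x^{2}\right) + O = \left(x^{2} + O x^{2}\right) + O = O + x^{2} + O x^{2}$)
$\left(- \frac{2078}{30384} + \frac{q{\left(-135,217 \right)}}{-16938}\right) \left(\left(\left(6267 - 9036\right) - 4636\right) + 32697\right) = \left(- \frac{2078}{30384} + \frac{-135 + 217^{2} - 135 \cdot 217^{2}}{-16938}\right) \left(\left(\left(6267 - 9036\right) - 4636\right) + 32697\right) = \left(\left(-2078\right) \frac{1}{30384} + \left(-135 + 47089 - 6357015\right) \left(- \frac{1}{16938}\right)\right) \left(\left(-2769 - 4636\right) + 32697\right) = \left(- \frac{1039}{15192} + \left(-135 + 47089 - 6357015\right) \left(- \frac{1}{16938}\right)\right) \left(-7405 + 32697\right) = \left(- \frac{1039}{15192} - - \frac{6310061}{16938}\right) 25292 = \left(- \frac{1039}{15192} + \frac{6310061}{16938}\right) 25292 = \frac{591634865}{1588408} \cdot 25292 = \frac{3740907251395}{397102}$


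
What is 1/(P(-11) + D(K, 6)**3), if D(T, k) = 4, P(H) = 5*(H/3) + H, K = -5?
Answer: 3/104 ≈ 0.028846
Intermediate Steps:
P(H) = 8*H/3 (P(H) = 5*(H*(1/3)) + H = 5*(H/3) + H = 5*H/3 + H = 8*H/3)
1/(P(-11) + D(K, 6)**3) = 1/((8/3)*(-11) + 4**3) = 1/(-88/3 + 64) = 1/(104/3) = 3/104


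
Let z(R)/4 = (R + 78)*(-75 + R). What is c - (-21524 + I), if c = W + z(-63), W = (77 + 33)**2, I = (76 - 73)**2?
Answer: 25335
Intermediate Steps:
I = 9 (I = 3**2 = 9)
W = 12100 (W = 110**2 = 12100)
z(R) = 4*(-75 + R)*(78 + R) (z(R) = 4*((R + 78)*(-75 + R)) = 4*((78 + R)*(-75 + R)) = 4*((-75 + R)*(78 + R)) = 4*(-75 + R)*(78 + R))
c = 3820 (c = 12100 + (-23400 + 4*(-63)**2 + 12*(-63)) = 12100 + (-23400 + 4*3969 - 756) = 12100 + (-23400 + 15876 - 756) = 12100 - 8280 = 3820)
c - (-21524 + I) = 3820 - (-21524 + 9) = 3820 - 1*(-21515) = 3820 + 21515 = 25335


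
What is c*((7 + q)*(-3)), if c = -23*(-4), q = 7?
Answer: -3864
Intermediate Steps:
c = 92
c*((7 + q)*(-3)) = 92*((7 + 7)*(-3)) = 92*(14*(-3)) = 92*(-42) = -3864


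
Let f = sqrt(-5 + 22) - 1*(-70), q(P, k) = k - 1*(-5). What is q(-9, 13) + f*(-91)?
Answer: -6352 - 91*sqrt(17) ≈ -6727.2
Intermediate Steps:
q(P, k) = 5 + k (q(P, k) = k + 5 = 5 + k)
f = 70 + sqrt(17) (f = sqrt(17) + 70 = 70 + sqrt(17) ≈ 74.123)
q(-9, 13) + f*(-91) = (5 + 13) + (70 + sqrt(17))*(-91) = 18 + (-6370 - 91*sqrt(17)) = -6352 - 91*sqrt(17)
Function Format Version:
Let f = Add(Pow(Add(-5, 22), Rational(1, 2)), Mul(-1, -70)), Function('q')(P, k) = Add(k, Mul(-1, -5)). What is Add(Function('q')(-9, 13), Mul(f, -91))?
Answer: Add(-6352, Mul(-91, Pow(17, Rational(1, 2)))) ≈ -6727.2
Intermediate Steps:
Function('q')(P, k) = Add(5, k) (Function('q')(P, k) = Add(k, 5) = Add(5, k))
f = Add(70, Pow(17, Rational(1, 2))) (f = Add(Pow(17, Rational(1, 2)), 70) = Add(70, Pow(17, Rational(1, 2))) ≈ 74.123)
Add(Function('q')(-9, 13), Mul(f, -91)) = Add(Add(5, 13), Mul(Add(70, Pow(17, Rational(1, 2))), -91)) = Add(18, Add(-6370, Mul(-91, Pow(17, Rational(1, 2))))) = Add(-6352, Mul(-91, Pow(17, Rational(1, 2))))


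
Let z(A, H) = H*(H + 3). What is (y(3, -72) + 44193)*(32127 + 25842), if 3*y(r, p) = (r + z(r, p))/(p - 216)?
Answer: 81967695807/32 ≈ 2.5615e+9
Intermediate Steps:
z(A, H) = H*(3 + H)
y(r, p) = (r + p*(3 + p))/(3*(-216 + p)) (y(r, p) = ((r + p*(3 + p))/(p - 216))/3 = ((r + p*(3 + p))/(-216 + p))/3 = (r + p*(3 + p))/(3*(-216 + p)))
(y(3, -72) + 44193)*(32127 + 25842) = ((3 - 72*(3 - 72))/(3*(-216 - 72)) + 44193)*(32127 + 25842) = ((1/3)*(3 - 72*(-69))/(-288) + 44193)*57969 = ((1/3)*(-1/288)*(3 + 4968) + 44193)*57969 = ((1/3)*(-1/288)*4971 + 44193)*57969 = (-1657/288 + 44193)*57969 = (12725927/288)*57969 = 81967695807/32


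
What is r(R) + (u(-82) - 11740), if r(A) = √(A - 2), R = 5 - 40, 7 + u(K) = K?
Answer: -11829 + I*√37 ≈ -11829.0 + 6.0828*I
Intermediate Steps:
u(K) = -7 + K
R = -35
r(A) = √(-2 + A)
r(R) + (u(-82) - 11740) = √(-2 - 35) + ((-7 - 82) - 11740) = √(-37) + (-89 - 11740) = I*√37 - 11829 = -11829 + I*√37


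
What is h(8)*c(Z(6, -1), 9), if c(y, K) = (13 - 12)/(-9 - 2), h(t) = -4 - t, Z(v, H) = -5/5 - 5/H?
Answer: 12/11 ≈ 1.0909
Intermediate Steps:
Z(v, H) = -1 - 5/H (Z(v, H) = -5*⅕ - 5/H = -1 - 5/H)
c(y, K) = -1/11 (c(y, K) = 1/(-11) = 1*(-1/11) = -1/11)
h(8)*c(Z(6, -1), 9) = (-4 - 1*8)*(-1/11) = (-4 - 8)*(-1/11) = -12*(-1/11) = 12/11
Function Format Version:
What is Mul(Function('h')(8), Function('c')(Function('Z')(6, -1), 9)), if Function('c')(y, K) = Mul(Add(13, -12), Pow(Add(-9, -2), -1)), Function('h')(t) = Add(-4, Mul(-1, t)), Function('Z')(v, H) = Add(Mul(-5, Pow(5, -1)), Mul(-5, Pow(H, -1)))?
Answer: Rational(12, 11) ≈ 1.0909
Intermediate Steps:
Function('Z')(v, H) = Add(-1, Mul(-5, Pow(H, -1))) (Function('Z')(v, H) = Add(Mul(-5, Rational(1, 5)), Mul(-5, Pow(H, -1))) = Add(-1, Mul(-5, Pow(H, -1))))
Function('c')(y, K) = Rational(-1, 11) (Function('c')(y, K) = Mul(1, Pow(-11, -1)) = Mul(1, Rational(-1, 11)) = Rational(-1, 11))
Mul(Function('h')(8), Function('c')(Function('Z')(6, -1), 9)) = Mul(Add(-4, Mul(-1, 8)), Rational(-1, 11)) = Mul(Add(-4, -8), Rational(-1, 11)) = Mul(-12, Rational(-1, 11)) = Rational(12, 11)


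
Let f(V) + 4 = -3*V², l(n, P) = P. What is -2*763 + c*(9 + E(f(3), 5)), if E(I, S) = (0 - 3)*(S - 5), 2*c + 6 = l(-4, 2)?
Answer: -1544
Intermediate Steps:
f(V) = -4 - 3*V²
c = -2 (c = -3 + (½)*2 = -3 + 1 = -2)
E(I, S) = 15 - 3*S (E(I, S) = -3*(-5 + S) = 15 - 3*S)
-2*763 + c*(9 + E(f(3), 5)) = -2*763 - 2*(9 + (15 - 3*5)) = -1526 - 2*(9 + (15 - 15)) = -1526 - 2*(9 + 0) = -1526 - 2*9 = -1526 - 18 = -1544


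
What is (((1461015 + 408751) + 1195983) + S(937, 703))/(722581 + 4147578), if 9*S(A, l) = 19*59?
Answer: 27592862/43831431 ≈ 0.62952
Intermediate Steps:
S(A, l) = 1121/9 (S(A, l) = (19*59)/9 = (⅑)*1121 = 1121/9)
(((1461015 + 408751) + 1195983) + S(937, 703))/(722581 + 4147578) = (((1461015 + 408751) + 1195983) + 1121/9)/(722581 + 4147578) = ((1869766 + 1195983) + 1121/9)/4870159 = (3065749 + 1121/9)*(1/4870159) = (27592862/9)*(1/4870159) = 27592862/43831431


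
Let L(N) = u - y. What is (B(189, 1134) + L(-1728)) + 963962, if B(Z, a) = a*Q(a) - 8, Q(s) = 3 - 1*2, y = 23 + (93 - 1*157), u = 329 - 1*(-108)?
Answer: 965566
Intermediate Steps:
u = 437 (u = 329 + 108 = 437)
y = -41 (y = 23 + (93 - 157) = 23 - 64 = -41)
Q(s) = 1 (Q(s) = 3 - 2 = 1)
L(N) = 478 (L(N) = 437 - 1*(-41) = 437 + 41 = 478)
B(Z, a) = -8 + a (B(Z, a) = a*1 - 8 = a - 8 = -8 + a)
(B(189, 1134) + L(-1728)) + 963962 = ((-8 + 1134) + 478) + 963962 = (1126 + 478) + 963962 = 1604 + 963962 = 965566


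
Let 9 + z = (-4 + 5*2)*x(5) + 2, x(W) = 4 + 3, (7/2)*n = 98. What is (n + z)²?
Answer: 3969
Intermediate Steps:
n = 28 (n = (2/7)*98 = 28)
x(W) = 7
z = 35 (z = -9 + ((-4 + 5*2)*7 + 2) = -9 + ((-4 + 10)*7 + 2) = -9 + (6*7 + 2) = -9 + (42 + 2) = -9 + 44 = 35)
(n + z)² = (28 + 35)² = 63² = 3969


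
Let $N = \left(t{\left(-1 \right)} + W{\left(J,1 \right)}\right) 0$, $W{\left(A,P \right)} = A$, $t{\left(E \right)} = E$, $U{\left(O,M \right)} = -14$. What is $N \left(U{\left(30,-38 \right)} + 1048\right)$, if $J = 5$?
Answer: $0$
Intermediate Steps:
$N = 0$ ($N = \left(-1 + 5\right) 0 = 4 \cdot 0 = 0$)
$N \left(U{\left(30,-38 \right)} + 1048\right) = 0 \left(-14 + 1048\right) = 0 \cdot 1034 = 0$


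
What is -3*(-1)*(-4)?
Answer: -12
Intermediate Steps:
-3*(-1)*(-4) = 3*(-4) = -12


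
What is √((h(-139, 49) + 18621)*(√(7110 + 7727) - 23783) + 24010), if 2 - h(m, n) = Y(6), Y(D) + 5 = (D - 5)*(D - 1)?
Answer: √(-442886799 + 18623*√14837) ≈ 20991.0*I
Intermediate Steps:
Y(D) = -5 + (-1 + D)*(-5 + D) (Y(D) = -5 + (D - 5)*(D - 1) = -5 + (-5 + D)*(-1 + D) = -5 + (-1 + D)*(-5 + D))
h(m, n) = 2 (h(m, n) = 2 - 6*(-6 + 6) = 2 - 6*0 = 2 - 1*0 = 2 + 0 = 2)
√((h(-139, 49) + 18621)*(√(7110 + 7727) - 23783) + 24010) = √((2 + 18621)*(√(7110 + 7727) - 23783) + 24010) = √(18623*(√14837 - 23783) + 24010) = √(18623*(-23783 + √14837) + 24010) = √((-442910809 + 18623*√14837) + 24010) = √(-442886799 + 18623*√14837)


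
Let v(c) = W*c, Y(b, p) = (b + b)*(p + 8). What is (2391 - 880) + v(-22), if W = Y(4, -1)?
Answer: 279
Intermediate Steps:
Y(b, p) = 2*b*(8 + p) (Y(b, p) = (2*b)*(8 + p) = 2*b*(8 + p))
W = 56 (W = 2*4*(8 - 1) = 2*4*7 = 56)
v(c) = 56*c
(2391 - 880) + v(-22) = (2391 - 880) + 56*(-22) = 1511 - 1232 = 279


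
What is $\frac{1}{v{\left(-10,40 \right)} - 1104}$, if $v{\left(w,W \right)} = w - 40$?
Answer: $- \frac{1}{1154} \approx -0.00086655$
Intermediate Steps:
$v{\left(w,W \right)} = -40 + w$
$\frac{1}{v{\left(-10,40 \right)} - 1104} = \frac{1}{\left(-40 - 10\right) - 1104} = \frac{1}{-50 - 1104} = \frac{1}{-1154} = - \frac{1}{1154}$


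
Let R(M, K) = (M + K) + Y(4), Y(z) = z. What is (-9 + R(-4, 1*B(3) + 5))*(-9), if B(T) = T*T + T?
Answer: -72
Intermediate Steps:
B(T) = T + T**2 (B(T) = T**2 + T = T + T**2)
R(M, K) = 4 + K + M (R(M, K) = (M + K) + 4 = (K + M) + 4 = 4 + K + M)
(-9 + R(-4, 1*B(3) + 5))*(-9) = (-9 + (4 + (1*(3*(1 + 3)) + 5) - 4))*(-9) = (-9 + (4 + (1*(3*4) + 5) - 4))*(-9) = (-9 + (4 + (1*12 + 5) - 4))*(-9) = (-9 + (4 + (12 + 5) - 4))*(-9) = (-9 + (4 + 17 - 4))*(-9) = (-9 + 17)*(-9) = 8*(-9) = -72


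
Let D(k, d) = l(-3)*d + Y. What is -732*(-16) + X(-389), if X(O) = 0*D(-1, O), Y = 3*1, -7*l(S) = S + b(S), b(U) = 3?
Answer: 11712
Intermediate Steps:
l(S) = -3/7 - S/7 (l(S) = -(S + 3)/7 = -(3 + S)/7 = -3/7 - S/7)
Y = 3
D(k, d) = 3 (D(k, d) = (-3/7 - ⅐*(-3))*d + 3 = (-3/7 + 3/7)*d + 3 = 0*d + 3 = 0 + 3 = 3)
X(O) = 0 (X(O) = 0*3 = 0)
-732*(-16) + X(-389) = -732*(-16) + 0 = 11712 + 0 = 11712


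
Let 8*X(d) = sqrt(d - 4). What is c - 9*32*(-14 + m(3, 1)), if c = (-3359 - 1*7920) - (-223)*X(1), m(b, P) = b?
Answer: -8111 + 223*I*sqrt(3)/8 ≈ -8111.0 + 48.281*I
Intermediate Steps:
X(d) = sqrt(-4 + d)/8 (X(d) = sqrt(d - 4)/8 = sqrt(-4 + d)/8)
c = -11279 + 223*I*sqrt(3)/8 (c = (-3359 - 1*7920) - (-223)*sqrt(-4 + 1)/8 = (-3359 - 7920) - (-223)*sqrt(-3)/8 = -11279 - (-223)*(I*sqrt(3))/8 = -11279 - (-223)*I*sqrt(3)/8 = -11279 + 223*I*sqrt(3)/8 ≈ -11279.0 + 48.281*I)
c - 9*32*(-14 + m(3, 1)) = (-11279 + 223*I*sqrt(3)/8) - 9*32*(-14 + 3) = (-11279 + 223*I*sqrt(3)/8) - 288*(-11) = (-11279 + 223*I*sqrt(3)/8) - 1*(-3168) = (-11279 + 223*I*sqrt(3)/8) + 3168 = -8111 + 223*I*sqrt(3)/8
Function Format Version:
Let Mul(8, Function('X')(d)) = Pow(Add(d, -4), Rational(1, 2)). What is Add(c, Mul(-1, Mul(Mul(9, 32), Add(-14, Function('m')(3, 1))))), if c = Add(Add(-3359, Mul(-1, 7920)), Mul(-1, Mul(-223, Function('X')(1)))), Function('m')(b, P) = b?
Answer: Add(-8111, Mul(Rational(223, 8), I, Pow(3, Rational(1, 2)))) ≈ Add(-8111.0, Mul(48.281, I))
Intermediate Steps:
Function('X')(d) = Mul(Rational(1, 8), Pow(Add(-4, d), Rational(1, 2))) (Function('X')(d) = Mul(Rational(1, 8), Pow(Add(d, -4), Rational(1, 2))) = Mul(Rational(1, 8), Pow(Add(-4, d), Rational(1, 2))))
c = Add(-11279, Mul(Rational(223, 8), I, Pow(3, Rational(1, 2)))) (c = Add(Add(-3359, Mul(-1, 7920)), Mul(-1, Mul(-223, Mul(Rational(1, 8), Pow(Add(-4, 1), Rational(1, 2)))))) = Add(Add(-3359, -7920), Mul(-1, Mul(-223, Mul(Rational(1, 8), Pow(-3, Rational(1, 2)))))) = Add(-11279, Mul(-1, Mul(-223, Mul(Rational(1, 8), Mul(I, Pow(3, Rational(1, 2))))))) = Add(-11279, Mul(-1, Mul(-223, Mul(Rational(1, 8), I, Pow(3, Rational(1, 2)))))) = Add(-11279, Mul(-1, Mul(Rational(-223, 8), I, Pow(3, Rational(1, 2))))) = Add(-11279, Mul(Rational(223, 8), I, Pow(3, Rational(1, 2)))) ≈ Add(-11279., Mul(48.281, I)))
Add(c, Mul(-1, Mul(Mul(9, 32), Add(-14, Function('m')(3, 1))))) = Add(Add(-11279, Mul(Rational(223, 8), I, Pow(3, Rational(1, 2)))), Mul(-1, Mul(Mul(9, 32), Add(-14, 3)))) = Add(Add(-11279, Mul(Rational(223, 8), I, Pow(3, Rational(1, 2)))), Mul(-1, Mul(288, -11))) = Add(Add(-11279, Mul(Rational(223, 8), I, Pow(3, Rational(1, 2)))), Mul(-1, -3168)) = Add(Add(-11279, Mul(Rational(223, 8), I, Pow(3, Rational(1, 2)))), 3168) = Add(-8111, Mul(Rational(223, 8), I, Pow(3, Rational(1, 2))))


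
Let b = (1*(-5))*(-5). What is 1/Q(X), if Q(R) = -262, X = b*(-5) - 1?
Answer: -1/262 ≈ -0.0038168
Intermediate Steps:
b = 25 (b = -5*(-5) = 25)
X = -126 (X = 25*(-5) - 1 = -125 - 1 = -126)
1/Q(X) = 1/(-262) = -1/262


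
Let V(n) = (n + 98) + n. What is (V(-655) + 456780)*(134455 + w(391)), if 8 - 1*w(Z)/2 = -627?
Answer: 61831966800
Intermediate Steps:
w(Z) = 1270 (w(Z) = 16 - 2*(-627) = 16 + 1254 = 1270)
V(n) = 98 + 2*n (V(n) = (98 + n) + n = 98 + 2*n)
(V(-655) + 456780)*(134455 + w(391)) = ((98 + 2*(-655)) + 456780)*(134455 + 1270) = ((98 - 1310) + 456780)*135725 = (-1212 + 456780)*135725 = 455568*135725 = 61831966800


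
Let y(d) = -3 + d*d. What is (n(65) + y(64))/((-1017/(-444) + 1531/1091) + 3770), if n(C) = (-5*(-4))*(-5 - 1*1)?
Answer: 641512364/609330797 ≈ 1.0528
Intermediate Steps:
y(d) = -3 + d**2
n(C) = -120 (n(C) = 20*(-5 - 1) = 20*(-6) = -120)
(n(65) + y(64))/((-1017/(-444) + 1531/1091) + 3770) = (-120 + (-3 + 64**2))/((-1017/(-444) + 1531/1091) + 3770) = (-120 + (-3 + 4096))/((-1017*(-1/444) + 1531*(1/1091)) + 3770) = (-120 + 4093)/((339/148 + 1531/1091) + 3770) = 3973/(596437/161468 + 3770) = 3973/(609330797/161468) = 3973*(161468/609330797) = 641512364/609330797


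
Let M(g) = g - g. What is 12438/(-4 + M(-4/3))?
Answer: -6219/2 ≈ -3109.5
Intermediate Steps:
M(g) = 0
12438/(-4 + M(-4/3)) = 12438/(-4 + 0) = 12438/(-4) = -¼*12438 = -6219/2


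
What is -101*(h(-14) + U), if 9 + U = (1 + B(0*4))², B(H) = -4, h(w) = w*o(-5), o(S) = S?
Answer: -7070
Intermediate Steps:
h(w) = -5*w (h(w) = w*(-5) = -5*w)
U = 0 (U = -9 + (1 - 4)² = -9 + (-3)² = -9 + 9 = 0)
-101*(h(-14) + U) = -101*(-5*(-14) + 0) = -101*(70 + 0) = -101*70 = -7070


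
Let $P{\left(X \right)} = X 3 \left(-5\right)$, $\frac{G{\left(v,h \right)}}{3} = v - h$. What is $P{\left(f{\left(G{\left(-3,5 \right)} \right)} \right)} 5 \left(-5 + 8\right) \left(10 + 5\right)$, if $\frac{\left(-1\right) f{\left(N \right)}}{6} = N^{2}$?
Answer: $11664000$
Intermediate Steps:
$G{\left(v,h \right)} = - 3 h + 3 v$ ($G{\left(v,h \right)} = 3 \left(v - h\right) = - 3 h + 3 v$)
$f{\left(N \right)} = - 6 N^{2}$
$P{\left(X \right)} = - 15 X$ ($P{\left(X \right)} = 3 X \left(-5\right) = - 15 X$)
$P{\left(f{\left(G{\left(-3,5 \right)} \right)} \right)} 5 \left(-5 + 8\right) \left(10 + 5\right) = - 15 \left(- 6 \left(\left(-3\right) 5 + 3 \left(-3\right)\right)^{2}\right) 5 \left(-5 + 8\right) \left(10 + 5\right) = - 15 \left(- 6 \left(-15 - 9\right)^{2}\right) 5 \cdot 3 \cdot 15 = - 15 \left(- 6 \left(-24\right)^{2}\right) 5 \cdot 45 = - 15 \left(\left(-6\right) 576\right) 5 \cdot 45 = \left(-15\right) \left(-3456\right) 5 \cdot 45 = 51840 \cdot 5 \cdot 45 = 259200 \cdot 45 = 11664000$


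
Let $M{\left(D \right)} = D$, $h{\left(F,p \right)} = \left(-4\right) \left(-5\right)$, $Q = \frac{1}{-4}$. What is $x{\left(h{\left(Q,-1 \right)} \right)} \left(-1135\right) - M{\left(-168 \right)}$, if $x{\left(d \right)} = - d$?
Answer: $22868$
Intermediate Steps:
$Q = - \frac{1}{4} \approx -0.25$
$h{\left(F,p \right)} = 20$
$x{\left(h{\left(Q,-1 \right)} \right)} \left(-1135\right) - M{\left(-168 \right)} = \left(-1\right) 20 \left(-1135\right) - -168 = \left(-20\right) \left(-1135\right) + 168 = 22700 + 168 = 22868$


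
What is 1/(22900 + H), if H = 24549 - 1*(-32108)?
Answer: 1/79557 ≈ 1.2570e-5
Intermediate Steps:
H = 56657 (H = 24549 + 32108 = 56657)
1/(22900 + H) = 1/(22900 + 56657) = 1/79557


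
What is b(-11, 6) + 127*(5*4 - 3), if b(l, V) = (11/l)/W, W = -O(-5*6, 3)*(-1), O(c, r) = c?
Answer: 64771/30 ≈ 2159.0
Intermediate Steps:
W = -30 (W = -(-5)*6*(-1) = -1*(-30)*(-1) = 30*(-1) = -30)
b(l, V) = -11/(30*l) (b(l, V) = (11/l)/(-30) = (11/l)*(-1/30) = -11/(30*l))
b(-11, 6) + 127*(5*4 - 3) = -11/30/(-11) + 127*(5*4 - 3) = -11/30*(-1/11) + 127*(20 - 3) = 1/30 + 127*17 = 1/30 + 2159 = 64771/30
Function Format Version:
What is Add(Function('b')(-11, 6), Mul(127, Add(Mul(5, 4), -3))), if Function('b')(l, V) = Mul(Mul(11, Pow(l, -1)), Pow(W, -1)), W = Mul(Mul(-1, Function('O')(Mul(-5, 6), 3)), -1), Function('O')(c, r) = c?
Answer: Rational(64771, 30) ≈ 2159.0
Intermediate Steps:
W = -30 (W = Mul(Mul(-1, Mul(-5, 6)), -1) = Mul(Mul(-1, -30), -1) = Mul(30, -1) = -30)
Function('b')(l, V) = Mul(Rational(-11, 30), Pow(l, -1)) (Function('b')(l, V) = Mul(Mul(11, Pow(l, -1)), Pow(-30, -1)) = Mul(Mul(11, Pow(l, -1)), Rational(-1, 30)) = Mul(Rational(-11, 30), Pow(l, -1)))
Add(Function('b')(-11, 6), Mul(127, Add(Mul(5, 4), -3))) = Add(Mul(Rational(-11, 30), Pow(-11, -1)), Mul(127, Add(Mul(5, 4), -3))) = Add(Mul(Rational(-11, 30), Rational(-1, 11)), Mul(127, Add(20, -3))) = Add(Rational(1, 30), Mul(127, 17)) = Add(Rational(1, 30), 2159) = Rational(64771, 30)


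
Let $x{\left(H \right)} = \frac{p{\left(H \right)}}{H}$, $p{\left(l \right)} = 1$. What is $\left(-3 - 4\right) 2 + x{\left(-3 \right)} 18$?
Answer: $-20$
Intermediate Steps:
$x{\left(H \right)} = \frac{1}{H}$ ($x{\left(H \right)} = 1 \frac{1}{H} = \frac{1}{H}$)
$\left(-3 - 4\right) 2 + x{\left(-3 \right)} 18 = \left(-3 - 4\right) 2 + \frac{1}{-3} \cdot 18 = \left(-7\right) 2 - 6 = -14 - 6 = -20$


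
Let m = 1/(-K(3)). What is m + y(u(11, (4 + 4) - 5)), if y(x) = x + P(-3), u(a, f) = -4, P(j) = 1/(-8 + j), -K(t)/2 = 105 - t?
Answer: -9169/2244 ≈ -4.0860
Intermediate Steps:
K(t) = -210 + 2*t (K(t) = -2*(105 - t) = -210 + 2*t)
y(x) = -1/11 + x (y(x) = x + 1/(-8 - 3) = x + 1/(-11) = x - 1/11 = -1/11 + x)
m = 1/204 (m = 1/(-(-210 + 2*3)) = 1/(-(-210 + 6)) = 1/(-1*(-204)) = 1/204 ≈ 0.0049020)
m + y(u(11, (4 + 4) - 5)) = 1/204 + (-1/11 - 4) = 1/204 - 45/11 = -9169/2244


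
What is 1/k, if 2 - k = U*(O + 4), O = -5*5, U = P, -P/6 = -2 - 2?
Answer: 1/506 ≈ 0.0019763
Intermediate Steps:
P = 24 (P = -6*(-2 - 2) = -6*(-4) = 24)
U = 24
O = -25
k = 506 (k = 2 - 24*(-25 + 4) = 2 - 24*(-21) = 2 - 1*(-504) = 2 + 504 = 506)
1/k = 1/506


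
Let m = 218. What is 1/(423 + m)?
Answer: 1/641 ≈ 0.0015601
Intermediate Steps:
1/(423 + m) = 1/(423 + 218) = 1/641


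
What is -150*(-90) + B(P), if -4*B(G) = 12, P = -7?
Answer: 13497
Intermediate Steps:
B(G) = -3 (B(G) = -¼*12 = -3)
-150*(-90) + B(P) = -150*(-90) - 3 = 13500 - 3 = 13497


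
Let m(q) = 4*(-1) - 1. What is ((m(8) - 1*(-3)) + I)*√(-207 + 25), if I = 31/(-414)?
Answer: -859*I*√182/414 ≈ -27.992*I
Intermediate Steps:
m(q) = -5 (m(q) = -4 - 1 = -5)
I = -31/414 (I = 31*(-1/414) = -31/414 ≈ -0.074879)
((m(8) - 1*(-3)) + I)*√(-207 + 25) = ((-5 - 1*(-3)) - 31/414)*√(-207 + 25) = ((-5 + 3) - 31/414)*√(-182) = (-2 - 31/414)*(I*√182) = -859*I*√182/414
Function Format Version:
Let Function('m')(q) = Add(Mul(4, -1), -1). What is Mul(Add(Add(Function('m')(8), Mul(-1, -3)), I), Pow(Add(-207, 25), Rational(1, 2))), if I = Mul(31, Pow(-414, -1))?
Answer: Mul(Rational(-859, 414), I, Pow(182, Rational(1, 2))) ≈ Mul(-27.992, I)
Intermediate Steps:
Function('m')(q) = -5 (Function('m')(q) = Add(-4, -1) = -5)
I = Rational(-31, 414) (I = Mul(31, Rational(-1, 414)) = Rational(-31, 414) ≈ -0.074879)
Mul(Add(Add(Function('m')(8), Mul(-1, -3)), I), Pow(Add(-207, 25), Rational(1, 2))) = Mul(Add(Add(-5, Mul(-1, -3)), Rational(-31, 414)), Pow(Add(-207, 25), Rational(1, 2))) = Mul(Add(Add(-5, 3), Rational(-31, 414)), Pow(-182, Rational(1, 2))) = Mul(Add(-2, Rational(-31, 414)), Mul(I, Pow(182, Rational(1, 2)))) = Mul(Rational(-859, 414), Mul(I, Pow(182, Rational(1, 2)))) = Mul(Rational(-859, 414), I, Pow(182, Rational(1, 2)))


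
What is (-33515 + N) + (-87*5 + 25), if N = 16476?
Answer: -17449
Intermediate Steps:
(-33515 + N) + (-87*5 + 25) = (-33515 + 16476) + (-87*5 + 25) = -17039 + (-435 + 25) = -17039 - 410 = -17449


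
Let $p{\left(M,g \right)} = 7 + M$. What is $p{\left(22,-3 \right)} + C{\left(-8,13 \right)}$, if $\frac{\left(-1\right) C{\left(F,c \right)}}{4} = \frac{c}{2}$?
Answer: $3$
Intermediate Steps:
$C{\left(F,c \right)} = - 2 c$ ($C{\left(F,c \right)} = - 4 \frac{c}{2} = - 2 c$)
$p{\left(22,-3 \right)} + C{\left(-8,13 \right)} = \left(7 + 22\right) - 26 = 29 - 26 = 3$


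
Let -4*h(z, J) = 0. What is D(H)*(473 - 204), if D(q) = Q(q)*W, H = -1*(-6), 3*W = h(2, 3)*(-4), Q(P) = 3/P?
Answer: 0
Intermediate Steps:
h(z, J) = 0 (h(z, J) = -1/4*0 = 0)
W = 0 (W = (0*(-4))/3 = (1/3)*0 = 0)
H = 6
D(q) = 0 (D(q) = (3/q)*0 = 0)
D(H)*(473 - 204) = 0*(473 - 204) = 0*269 = 0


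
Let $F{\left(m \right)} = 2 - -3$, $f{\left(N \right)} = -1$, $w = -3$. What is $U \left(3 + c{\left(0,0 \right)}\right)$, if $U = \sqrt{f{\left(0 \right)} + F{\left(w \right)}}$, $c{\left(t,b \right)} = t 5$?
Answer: $6$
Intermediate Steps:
$F{\left(m \right)} = 5$ ($F{\left(m \right)} = 2 + 3 = 5$)
$c{\left(t,b \right)} = 5 t$
$U = 2$ ($U = \sqrt{-1 + 5} = \sqrt{4} = 2$)
$U \left(3 + c{\left(0,0 \right)}\right) = 2 \left(3 + 5 \cdot 0\right) = 2 \left(3 + 0\right) = 2 \cdot 3 = 6$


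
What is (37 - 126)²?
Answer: 7921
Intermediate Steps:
(37 - 126)² = (-89)² = 7921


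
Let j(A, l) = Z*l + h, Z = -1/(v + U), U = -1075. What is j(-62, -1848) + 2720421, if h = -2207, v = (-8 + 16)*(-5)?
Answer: 3030806762/1115 ≈ 2.7182e+6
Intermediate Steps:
v = -40 (v = 8*(-5) = -40)
Z = 1/1115 (Z = -1/(-40 - 1075) = -1/(-1115) = -1*(-1/1115) = 1/1115 ≈ 0.00089686)
j(A, l) = -2207 + l/1115 (j(A, l) = l/1115 - 2207 = -2207 + l/1115)
j(-62, -1848) + 2720421 = (-2207 + (1/1115)*(-1848)) + 2720421 = (-2207 - 1848/1115) + 2720421 = -2462653/1115 + 2720421 = 3030806762/1115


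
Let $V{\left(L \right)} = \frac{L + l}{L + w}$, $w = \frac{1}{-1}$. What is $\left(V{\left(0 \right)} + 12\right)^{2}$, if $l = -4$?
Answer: $256$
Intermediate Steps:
$w = -1$
$V{\left(L \right)} = \frac{-4 + L}{-1 + L}$ ($V{\left(L \right)} = \frac{L - 4}{L - 1} = \frac{-4 + L}{-1 + L}$)
$\left(V{\left(0 \right)} + 12\right)^{2} = \left(\frac{-4 + 0}{-1 + 0} + 12\right)^{2} = \left(\frac{1}{-1} \left(-4\right) + 12\right)^{2} = \left(\left(-1\right) \left(-4\right) + 12\right)^{2} = \left(4 + 12\right)^{2} = 16^{2} = 256$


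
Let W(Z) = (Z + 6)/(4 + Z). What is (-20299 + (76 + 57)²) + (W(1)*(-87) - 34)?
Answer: -13829/5 ≈ -2765.8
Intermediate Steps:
W(Z) = (6 + Z)/(4 + Z)
(-20299 + (76 + 57)²) + (W(1)*(-87) - 34) = (-20299 + (76 + 57)²) + (((6 + 1)/(4 + 1))*(-87) - 34) = (-20299 + 133²) + ((7/5)*(-87) - 34) = (-20299 + 17689) + (((⅕)*7)*(-87) - 34) = -2610 + ((7/5)*(-87) - 34) = -2610 + (-609/5 - 34) = -2610 - 779/5 = -13829/5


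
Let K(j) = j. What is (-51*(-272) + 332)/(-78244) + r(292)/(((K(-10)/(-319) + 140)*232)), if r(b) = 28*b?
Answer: 30640796/436894935 ≈ 0.070133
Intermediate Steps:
(-51*(-272) + 332)/(-78244) + r(292)/(((K(-10)/(-319) + 140)*232)) = (-51*(-272) + 332)/(-78244) + (28*292)/(((-10/(-319) + 140)*232)) = (13872 + 332)*(-1/78244) + 8176/(((-10*(-1/319) + 140)*232)) = 14204*(-1/78244) + 8176/(((10/319 + 140)*232)) = -3551/19561 + 8176/(((44670/319)*232)) = -3551/19561 + 8176/(357360/11) = -3551/19561 + 8176*(11/357360) = -3551/19561 + 5621/22335 = 30640796/436894935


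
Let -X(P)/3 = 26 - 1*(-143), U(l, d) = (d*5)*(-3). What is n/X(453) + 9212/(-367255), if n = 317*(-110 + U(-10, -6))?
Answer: 47422984/3799965 ≈ 12.480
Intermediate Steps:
U(l, d) = -15*d (U(l, d) = (5*d)*(-3) = -15*d)
X(P) = -507 (X(P) = -3*(26 - 1*(-143)) = -3*(26 + 143) = -3*169 = -507)
n = -6340 (n = 317*(-110 - 15*(-6)) = 317*(-110 + 90) = 317*(-20) = -6340)
n/X(453) + 9212/(-367255) = -6340/(-507) + 9212/(-367255) = -6340*(-1/507) + 9212*(-1/367255) = 6340/507 - 188/7495 = 47422984/3799965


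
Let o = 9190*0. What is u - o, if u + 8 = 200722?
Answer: 200714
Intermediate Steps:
u = 200714 (u = -8 + 200722 = 200714)
o = 0
u - o = 200714 - 1*0 = 200714 + 0 = 200714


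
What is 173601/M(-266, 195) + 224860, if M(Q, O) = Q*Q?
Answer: 15910367761/70756 ≈ 2.2486e+5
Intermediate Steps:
M(Q, O) = Q²
173601/M(-266, 195) + 224860 = 173601/((-266)²) + 224860 = 173601/70756 + 224860 = 15910367761/70756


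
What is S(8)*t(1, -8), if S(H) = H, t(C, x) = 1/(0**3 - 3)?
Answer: -8/3 ≈ -2.6667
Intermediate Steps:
t(C, x) = -1/3 (t(C, x) = 1/(0 - 3) = 1/(-3) = -1/3)
S(8)*t(1, -8) = 8*(-1/3) = -8/3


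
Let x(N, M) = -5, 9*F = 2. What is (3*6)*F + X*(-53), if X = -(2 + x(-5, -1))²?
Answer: 481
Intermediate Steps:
F = 2/9 (F = (⅑)*2 = 2/9 ≈ 0.22222)
X = -9 (X = -(2 - 5)² = -1*(-3)² = -1*9 = -9)
(3*6)*F + X*(-53) = (3*6)*(2/9) - 9*(-53) = 18*(2/9) + 477 = 4 + 477 = 481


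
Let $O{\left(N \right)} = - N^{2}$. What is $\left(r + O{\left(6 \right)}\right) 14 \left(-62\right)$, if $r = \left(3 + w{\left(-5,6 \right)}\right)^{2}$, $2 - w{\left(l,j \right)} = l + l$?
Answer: $-164052$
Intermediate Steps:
$w{\left(l,j \right)} = 2 - 2 l$ ($w{\left(l,j \right)} = 2 - \left(l + l\right) = 2 - 2 l$)
$r = 225$ ($r = \left(3 + \left(2 - -10\right)\right)^{2} = \left(3 + \left(2 + 10\right)\right)^{2} = \left(3 + 12\right)^{2} = 15^{2} = 225$)
$\left(r + O{\left(6 \right)}\right) 14 \left(-62\right) = \left(225 - 6^{2}\right) 14 \left(-62\right) = \left(225 - 36\right) 14 \left(-62\right) = 189 \cdot 14 \left(-62\right) = 2646 \left(-62\right) = -164052$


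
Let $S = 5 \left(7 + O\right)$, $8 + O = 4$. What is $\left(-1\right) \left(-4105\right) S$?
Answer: $61575$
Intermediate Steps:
$O = -4$ ($O = -8 + 4 = -4$)
$S = 15$ ($S = 5 \left(7 - 4\right) = 5 \cdot 3 = 15$)
$\left(-1\right) \left(-4105\right) S = \left(-1\right) \left(-4105\right) 15 = 4105 \cdot 15 = 61575$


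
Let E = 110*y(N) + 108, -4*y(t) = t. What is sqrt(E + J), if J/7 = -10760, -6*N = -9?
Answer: I*sqrt(301013)/2 ≈ 274.32*I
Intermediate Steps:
N = 3/2 (N = -1/6*(-9) = 3/2 ≈ 1.5000)
y(t) = -t/4
E = 267/4 (E = 110*(-1/4*3/2) + 108 = 110*(-3/8) + 108 = -165/4 + 108 = 267/4 ≈ 66.750)
J = -75320 (J = 7*(-10760) = -75320)
sqrt(E + J) = sqrt(267/4 - 75320) = sqrt(-301013/4) = I*sqrt(301013)/2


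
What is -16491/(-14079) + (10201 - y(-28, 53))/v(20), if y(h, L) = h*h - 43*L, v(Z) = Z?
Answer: 13749817/23465 ≈ 585.97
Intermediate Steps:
y(h, L) = h² - 43*L
-16491/(-14079) + (10201 - y(-28, 53))/v(20) = -16491/(-14079) + (10201 - ((-28)² - 43*53))/20 = -16491*(-1/14079) + (10201 - (784 - 2279))*(1/20) = 5497/4693 + (10201 - 1*(-1495))*(1/20) = 5497/4693 + (10201 + 1495)*(1/20) = 5497/4693 + 11696*(1/20) = 5497/4693 + 2924/5 = 13749817/23465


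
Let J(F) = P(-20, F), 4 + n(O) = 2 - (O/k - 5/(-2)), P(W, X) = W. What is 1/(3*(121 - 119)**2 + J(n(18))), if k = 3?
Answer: -1/8 ≈ -0.12500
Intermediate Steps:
n(O) = -9/2 - O/3 (n(O) = -4 + (2 - (O/3 - 5/(-2))) = -4 + (2 - (O*(1/3) - 5*(-1/2))) = -4 + (2 - (O/3 + 5/2)) = -4 + (2 - (5/2 + O/3)) = -4 + (2 + (-5/2 - O/3)) = -4 + (-1/2 - O/3) = -9/2 - O/3)
J(F) = -20
1/(3*(121 - 119)**2 + J(n(18))) = 1/(3*(121 - 119)**2 - 20) = 1/(3*2**2 - 20) = 1/(3*4 - 20) = 1/(12 - 20) = 1/(-8) = -1/8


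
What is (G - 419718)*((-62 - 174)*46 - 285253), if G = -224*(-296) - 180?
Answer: 104702365746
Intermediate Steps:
G = 66124 (G = 66304 - 180 = 66124)
(G - 419718)*((-62 - 174)*46 - 285253) = (66124 - 419718)*((-62 - 174)*46 - 285253) = -353594*(-236*46 - 285253) = -353594*(-10856 - 285253) = -353594*(-296109) = 104702365746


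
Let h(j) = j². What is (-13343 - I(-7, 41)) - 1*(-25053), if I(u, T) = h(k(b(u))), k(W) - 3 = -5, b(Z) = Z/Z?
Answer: 11706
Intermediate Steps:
b(Z) = 1
k(W) = -2 (k(W) = 3 - 5 = -2)
I(u, T) = 4 (I(u, T) = (-2)² = 4)
(-13343 - I(-7, 41)) - 1*(-25053) = (-13343 - 1*4) - 1*(-25053) = (-13343 - 4) + 25053 = -13347 + 25053 = 11706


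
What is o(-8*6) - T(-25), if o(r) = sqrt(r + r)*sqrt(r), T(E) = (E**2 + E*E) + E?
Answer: -1225 - 48*sqrt(2) ≈ -1292.9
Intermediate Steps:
T(E) = E + 2*E**2 (T(E) = (E**2 + E**2) + E = 2*E**2 + E = E + 2*E**2)
o(r) = r*sqrt(2) (o(r) = sqrt(2*r)*sqrt(r) = (sqrt(2)*sqrt(r))*sqrt(r) = r*sqrt(2))
o(-8*6) - T(-25) = (-8*6)*sqrt(2) - (-25)*(1 + 2*(-25)) = -48*sqrt(2) - (-25)*(1 - 50) = -48*sqrt(2) - (-25)*(-49) = -48*sqrt(2) - 1*1225 = -48*sqrt(2) - 1225 = -1225 - 48*sqrt(2)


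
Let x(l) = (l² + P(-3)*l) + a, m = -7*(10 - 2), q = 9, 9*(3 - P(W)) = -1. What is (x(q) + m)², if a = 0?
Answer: 2809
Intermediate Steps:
P(W) = 28/9 (P(W) = 3 - ⅑*(-1) = 3 + ⅑ = 28/9)
m = -56 (m = -7*8 = -56)
x(l) = l² + 28*l/9 (x(l) = (l² + 28*l/9) + 0 = l² + 28*l/9)
(x(q) + m)² = ((⅑)*9*(28 + 9*9) - 56)² = ((⅑)*9*(28 + 81) - 56)² = ((⅑)*9*109 - 56)² = (109 - 56)² = 53² = 2809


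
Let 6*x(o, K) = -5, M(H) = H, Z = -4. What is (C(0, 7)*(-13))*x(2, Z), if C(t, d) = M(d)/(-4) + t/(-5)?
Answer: -455/24 ≈ -18.958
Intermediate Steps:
x(o, K) = -⅚ (x(o, K) = (⅙)*(-5) = -⅚)
C(t, d) = -d/4 - t/5 (C(t, d) = d/(-4) + t/(-5) = d*(-¼) + t*(-⅕) = -d/4 - t/5)
(C(0, 7)*(-13))*x(2, Z) = ((-¼*7 - ⅕*0)*(-13))*(-⅚) = ((-7/4 + 0)*(-13))*(-⅚) = -7/4*(-13)*(-⅚) = (91/4)*(-⅚) = -455/24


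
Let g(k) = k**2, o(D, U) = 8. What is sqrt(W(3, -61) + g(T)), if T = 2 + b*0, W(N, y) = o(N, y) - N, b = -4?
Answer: 3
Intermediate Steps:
W(N, y) = 8 - N
T = 2 (T = 2 - 4*0 = 2 + 0 = 2)
sqrt(W(3, -61) + g(T)) = sqrt((8 - 1*3) + 2**2) = sqrt((8 - 3) + 4) = sqrt(5 + 4) = sqrt(9) = 3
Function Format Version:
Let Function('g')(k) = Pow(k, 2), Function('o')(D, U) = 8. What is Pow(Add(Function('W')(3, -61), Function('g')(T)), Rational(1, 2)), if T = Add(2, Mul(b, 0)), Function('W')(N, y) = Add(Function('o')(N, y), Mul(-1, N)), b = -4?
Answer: 3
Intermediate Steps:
Function('W')(N, y) = Add(8, Mul(-1, N))
T = 2 (T = Add(2, Mul(-4, 0)) = Add(2, 0) = 2)
Pow(Add(Function('W')(3, -61), Function('g')(T)), Rational(1, 2)) = Pow(Add(Add(8, Mul(-1, 3)), Pow(2, 2)), Rational(1, 2)) = Pow(Add(Add(8, -3), 4), Rational(1, 2)) = Pow(Add(5, 4), Rational(1, 2)) = Pow(9, Rational(1, 2)) = 3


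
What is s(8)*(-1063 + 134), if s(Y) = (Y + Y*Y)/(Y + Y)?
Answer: -8361/2 ≈ -4180.5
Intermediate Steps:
s(Y) = (Y + Y**2)/(2*Y) (s(Y) = (Y + Y**2)/((2*Y)) = (Y + Y**2)*(1/(2*Y)) = (Y + Y**2)/(2*Y))
s(8)*(-1063 + 134) = (1/2 + (1/2)*8)*(-1063 + 134) = (1/2 + 4)*(-929) = (9/2)*(-929) = -8361/2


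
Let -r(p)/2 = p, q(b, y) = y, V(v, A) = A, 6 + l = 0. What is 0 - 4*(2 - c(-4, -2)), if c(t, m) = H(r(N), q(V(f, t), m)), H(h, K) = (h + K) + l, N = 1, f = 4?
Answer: -48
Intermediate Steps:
l = -6 (l = -6 + 0 = -6)
r(p) = -2*p
H(h, K) = -6 + K + h (H(h, K) = (h + K) - 6 = (K + h) - 6 = -6 + K + h)
c(t, m) = -8 + m (c(t, m) = -6 + m - 2*1 = -6 + m - 2 = -8 + m)
0 - 4*(2 - c(-4, -2)) = 0 - 4*(2 - (-8 - 2)) = 0 - 4*(2 - 1*(-10)) = 0 - 4*(2 + 10) = 0 - 4*12 = 0 - 48 = -48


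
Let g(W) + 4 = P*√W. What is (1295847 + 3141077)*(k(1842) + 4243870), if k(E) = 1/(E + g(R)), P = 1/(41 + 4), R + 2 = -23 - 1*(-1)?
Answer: 10734426801789226110910/570078677 - 33276930*I*√6/570078677 ≈ 1.883e+13 - 0.14298*I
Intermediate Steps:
R = -24 (R = -2 + (-23 - 1*(-1)) = -2 + (-23 + 1) = -2 - 22 = -24)
P = 1/45 ≈ 0.022222
g(W) = -4 + √W/45
k(E) = 1/(-4 + E + 2*I*√6/45) (k(E) = 1/(E + (-4 + √(-24)/45)) = 1/(E + (-4 + (2*I*√6)/45)) = 1/(E + (-4 + 2*I*√6/45)) = 1/(-4 + E + 2*I*√6/45))
(1295847 + 3141077)*(k(1842) + 4243870) = (1295847 + 3141077)*(45/(-180 + 45*1842 + 2*I*√6) + 4243870) = 4436924*(45/(-180 + 82890 + 2*I*√6) + 4243870) = 4436924*(45/(82710 + 2*I*√6) + 4243870) = 4436924*(4243870 + 45/(82710 + 2*I*√6)) = 18829728655880 + 199661580/(82710 + 2*I*√6)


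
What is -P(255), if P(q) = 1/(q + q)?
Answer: -1/510 ≈ -0.0019608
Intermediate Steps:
P(q) = 1/(2*q)
-P(255) = -1/(2*255) = -1*1/510 = -1/510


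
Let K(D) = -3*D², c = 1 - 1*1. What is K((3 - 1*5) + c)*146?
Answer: -1752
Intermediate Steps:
c = 0 (c = 1 - 1 = 0)
K((3 - 1*5) + c)*146 = -3*((3 - 1*5) + 0)²*146 = -3*((3 - 5) + 0)²*146 = -3*(-2 + 0)²*146 = -3*(-2)²*146 = -3*4*146 = -12*146 = -1752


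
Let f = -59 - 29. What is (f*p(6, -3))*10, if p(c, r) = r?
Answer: 2640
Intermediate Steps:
f = -88
(f*p(6, -3))*10 = -88*(-3)*10 = 264*10 = 2640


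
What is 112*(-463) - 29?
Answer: -51885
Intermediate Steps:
112*(-463) - 29 = -51856 - 29 = -51885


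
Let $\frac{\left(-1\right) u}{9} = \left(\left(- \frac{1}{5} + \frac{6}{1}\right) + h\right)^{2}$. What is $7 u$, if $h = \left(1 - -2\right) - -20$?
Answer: $- \frac{1306368}{25} \approx -52255.0$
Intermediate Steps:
$h = 23$ ($h = \left(1 + 2\right) + 20 = 3 + 20 = 23$)
$u = - \frac{186624}{25}$ ($u = - 9 \left(\left(- \frac{1}{5} + \frac{6}{1}\right) + 23\right)^{2} = - 9 \left(\left(\left(-1\right) \frac{1}{5} + 6 \cdot 1\right) + 23\right)^{2} = - 9 \left(\left(- \frac{1}{5} + 6\right) + 23\right)^{2} = - 9 \left(\frac{29}{5} + 23\right)^{2} = - 9 \left(\frac{144}{5}\right)^{2} = \left(-9\right) \frac{20736}{25} = - \frac{186624}{25} \approx -7465.0$)
$7 u = 7 \left(- \frac{186624}{25}\right) = - \frac{1306368}{25}$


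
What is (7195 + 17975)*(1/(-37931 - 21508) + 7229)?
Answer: 3605053206700/19813 ≈ 1.8195e+8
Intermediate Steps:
(7195 + 17975)*(1/(-37931 - 21508) + 7229) = 25170*(1/(-59439) + 7229) = 25170*(-1/59439 + 7229) = 25170*(429684530/59439) = 3605053206700/19813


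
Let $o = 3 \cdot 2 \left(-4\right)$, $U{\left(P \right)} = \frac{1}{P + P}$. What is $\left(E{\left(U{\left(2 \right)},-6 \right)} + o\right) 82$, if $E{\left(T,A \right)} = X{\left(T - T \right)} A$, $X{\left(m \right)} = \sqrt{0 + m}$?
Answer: $-1968$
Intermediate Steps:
$U{\left(P \right)} = \frac{1}{2 P}$
$X{\left(m \right)} = \sqrt{m}$
$E{\left(T,A \right)} = 0$ ($E{\left(T,A \right)} = \sqrt{T - T} A = \sqrt{0} A = 0 A = 0$)
$o = -24$ ($o = 6 \left(-4\right) = -24$)
$\left(E{\left(U{\left(2 \right)},-6 \right)} + o\right) 82 = \left(0 - 24\right) 82 = \left(-24\right) 82 = -1968$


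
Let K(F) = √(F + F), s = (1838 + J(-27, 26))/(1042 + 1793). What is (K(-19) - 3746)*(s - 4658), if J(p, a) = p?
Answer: 49460756774/2835 - 13203619*I*√38/2835 ≈ 1.7446e+7 - 28710.0*I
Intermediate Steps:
s = 1811/2835 (s = (1838 - 27)/(1042 + 1793) = 1811/2835 ≈ 0.63880)
K(F) = √2*√F (K(F) = √(2*F) = √2*√F)
(K(-19) - 3746)*(s - 4658) = (√2*√(-19) - 3746)*(1811/2835 - 4658) = (√2*(I*√19) - 3746)*(-13203619/2835) = (I*√38 - 3746)*(-13203619/2835) = (-3746 + I*√38)*(-13203619/2835) = 49460756774/2835 - 13203619*I*√38/2835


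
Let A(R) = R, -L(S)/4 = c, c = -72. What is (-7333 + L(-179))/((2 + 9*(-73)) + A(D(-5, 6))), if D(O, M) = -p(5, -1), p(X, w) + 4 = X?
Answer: 7045/656 ≈ 10.739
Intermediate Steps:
p(X, w) = -4 + X
D(O, M) = -1 (D(O, M) = -(-4 + 5) = -1*1 = -1)
L(S) = 288 (L(S) = -4*(-72) = 288)
(-7333 + L(-179))/((2 + 9*(-73)) + A(D(-5, 6))) = (-7333 + 288)/((2 + 9*(-73)) - 1) = -7045/((2 - 657) - 1) = -7045/(-655 - 1) = -7045/(-656) = -7045*(-1/656) = 7045/656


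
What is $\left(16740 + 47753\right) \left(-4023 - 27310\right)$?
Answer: $-2020759169$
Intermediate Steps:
$\left(16740 + 47753\right) \left(-4023 - 27310\right) = 64493 \left(-31333\right) = -2020759169$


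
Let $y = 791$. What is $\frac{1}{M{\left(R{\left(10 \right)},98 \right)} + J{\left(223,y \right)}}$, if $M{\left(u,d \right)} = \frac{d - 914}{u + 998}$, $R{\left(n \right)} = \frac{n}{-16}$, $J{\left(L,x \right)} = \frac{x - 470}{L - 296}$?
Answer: $- \frac{582467}{3037803} \approx -0.19174$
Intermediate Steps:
$J{\left(L,x \right)} = \frac{-470 + x}{-296 + L}$
$R{\left(n \right)} = - \frac{n}{16}$ ($R{\left(n \right)} = n \left(- \frac{1}{16}\right) = - \frac{n}{16}$)
$M{\left(u,d \right)} = \frac{-914 + d}{998 + u}$
$\frac{1}{M{\left(R{\left(10 \right)},98 \right)} + J{\left(223,y \right)}} = \frac{1}{\frac{-914 + 98}{998 - \frac{5}{8}} + \frac{-470 + 791}{-296 + 223}} = \frac{1}{\frac{1}{998 - \frac{5}{8}} \left(-816\right) + \frac{1}{-73} \cdot 321} = \frac{1}{\frac{1}{\frac{7979}{8}} \left(-816\right) - \frac{321}{73}} = \frac{1}{\frac{8}{7979} \left(-816\right) - \frac{321}{73}} = \frac{1}{- \frac{6528}{7979} - \frac{321}{73}} = \frac{1}{- \frac{3037803}{582467}} = - \frac{582467}{3037803}$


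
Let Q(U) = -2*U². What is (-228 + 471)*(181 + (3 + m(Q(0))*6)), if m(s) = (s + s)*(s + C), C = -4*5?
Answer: 44712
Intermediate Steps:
C = -20
m(s) = 2*s*(-20 + s) (m(s) = (s + s)*(s - 20) = (2*s)*(-20 + s) = 2*s*(-20 + s))
(-228 + 471)*(181 + (3 + m(Q(0))*6)) = (-228 + 471)*(181 + (3 + (2*(-2*0²)*(-20 - 2*0²))*6)) = 243*(181 + (3 + (2*(-2*0)*(-20 - 2*0))*6)) = 243*(181 + (3 + (2*0*(-20 + 0))*6)) = 243*(181 + (3 + (2*0*(-20))*6)) = 243*(181 + (3 + 0*6)) = 243*(181 + (3 + 0)) = 243*(181 + 3) = 243*184 = 44712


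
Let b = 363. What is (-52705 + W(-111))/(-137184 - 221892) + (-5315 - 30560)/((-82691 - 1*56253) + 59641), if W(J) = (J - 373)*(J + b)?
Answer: 3819134917/4067972004 ≈ 0.93883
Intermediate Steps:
W(J) = (-373 + J)*(363 + J) (W(J) = (J - 373)*(J + 363) = (-373 + J)*(363 + J))
(-52705 + W(-111))/(-137184 - 221892) + (-5315 - 30560)/((-82691 - 1*56253) + 59641) = (-52705 + (-135399 + (-111)² - 10*(-111)))/(-137184 - 221892) + (-5315 - 30560)/((-82691 - 1*56253) + 59641) = (-52705 + (-135399 + 12321 + 1110))/(-359076) - 35875/((-82691 - 56253) + 59641) = (-52705 - 121968)*(-1/359076) - 35875/(-138944 + 59641) = -174673*(-1/359076) - 35875/(-79303) = 174673/359076 - 35875*(-1/79303) = 174673/359076 + 5125/11329 = 3819134917/4067972004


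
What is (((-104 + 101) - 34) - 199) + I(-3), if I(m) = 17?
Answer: -219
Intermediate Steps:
(((-104 + 101) - 34) - 199) + I(-3) = (((-104 + 101) - 34) - 199) + 17 = ((-3 - 34) - 199) + 17 = (-37 - 199) + 17 = -236 + 17 = -219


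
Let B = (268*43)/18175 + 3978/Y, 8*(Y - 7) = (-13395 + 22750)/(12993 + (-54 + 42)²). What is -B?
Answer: -7607042255548/13540865725 ≈ -561.78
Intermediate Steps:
Y = 745027/105096 (Y = 7 + ((-13395 + 22750)/(12993 + (-54 + 42)²))/8 = 7 + (9355/(12993 + (-12)²))/8 = 7 + (9355/(12993 + 144))/8 = 7 + (9355/13137)/8 = 7 + (9355*(1/13137))/8 = 7 + (⅛)*(9355/13137) = 7 + 9355/105096 = 745027/105096 ≈ 7.0890)
B = 7607042255548/13540865725 (B = (268*43)/18175 + 3978/(745027/105096) = 11524*(1/18175) + 3978*(105096/745027) = 11524/18175 + 418071888/745027 = 7607042255548/13540865725 ≈ 561.78)
-B = -1*7607042255548/13540865725 = -7607042255548/13540865725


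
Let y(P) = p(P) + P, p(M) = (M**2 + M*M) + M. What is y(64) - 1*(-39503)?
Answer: 47823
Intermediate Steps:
p(M) = M + 2*M**2 (p(M) = (M**2 + M**2) + M = 2*M**2 + M = M + 2*M**2)
y(P) = P + P*(1 + 2*P) (y(P) = P*(1 + 2*P) + P = P + P*(1 + 2*P))
y(64) - 1*(-39503) = 2*64*(1 + 64) - 1*(-39503) = 2*64*65 + 39503 = 8320 + 39503 = 47823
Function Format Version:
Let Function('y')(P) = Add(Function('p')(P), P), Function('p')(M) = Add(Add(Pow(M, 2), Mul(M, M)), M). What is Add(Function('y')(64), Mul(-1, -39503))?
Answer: 47823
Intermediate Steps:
Function('p')(M) = Add(M, Mul(2, Pow(M, 2))) (Function('p')(M) = Add(Add(Pow(M, 2), Pow(M, 2)), M) = Add(Mul(2, Pow(M, 2)), M) = Add(M, Mul(2, Pow(M, 2))))
Function('y')(P) = Add(P, Mul(P, Add(1, Mul(2, P)))) (Function('y')(P) = Add(Mul(P, Add(1, Mul(2, P))), P) = Add(P, Mul(P, Add(1, Mul(2, P)))))
Add(Function('y')(64), Mul(-1, -39503)) = Add(Mul(2, 64, Add(1, 64)), Mul(-1, -39503)) = Add(Mul(2, 64, 65), 39503) = Add(8320, 39503) = 47823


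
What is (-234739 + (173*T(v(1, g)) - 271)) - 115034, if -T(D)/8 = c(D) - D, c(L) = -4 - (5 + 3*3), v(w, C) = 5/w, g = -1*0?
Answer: -318212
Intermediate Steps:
g = 0
c(L) = -18 (c(L) = -4 - (5 + 9) = -4 - 1*14 = -4 - 14 = -18)
T(D) = 144 + 8*D (T(D) = -8*(-18 - D) = 144 + 8*D)
(-234739 + (173*T(v(1, g)) - 271)) - 115034 = (-234739 + (173*(144 + 8*(5/1)) - 271)) - 115034 = (-234739 + (173*(144 + 8*(5*1)) - 271)) - 115034 = (-234739 + (173*(144 + 8*5) - 271)) - 115034 = (-234739 + (173*(144 + 40) - 271)) - 115034 = (-234739 + (173*184 - 271)) - 115034 = (-234739 + (31832 - 271)) - 115034 = (-234739 + 31561) - 115034 = -203178 - 115034 = -318212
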